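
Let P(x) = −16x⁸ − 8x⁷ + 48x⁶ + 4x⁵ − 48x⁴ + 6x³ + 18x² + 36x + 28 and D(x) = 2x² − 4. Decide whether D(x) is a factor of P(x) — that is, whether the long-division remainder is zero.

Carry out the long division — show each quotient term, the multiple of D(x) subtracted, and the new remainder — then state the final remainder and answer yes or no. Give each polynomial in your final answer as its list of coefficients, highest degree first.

Step 1: lead(−16x⁸ − 8x⁷ + 48x⁶ + 4x⁵ − 48x⁴ + 6x³ + 18x² + 36x + 28) ÷ lead(D) = −16x⁸ ÷ 2x² = −8x⁶. Subtract (−8x⁶)·D = −16x⁸ + 32x⁶. Remainder: −8x⁷ + 16x⁶ + 4x⁵ − 48x⁴ + 6x³ + 18x² + 36x + 28.
Step 2: lead(−8x⁷ + 16x⁶ + 4x⁵ − 48x⁴ + 6x³ + 18x² + 36x + 28) ÷ lead(D) = −8x⁷ ÷ 2x² = −4x⁵. Subtract (−4x⁵)·D = −8x⁷ + 16x⁵. Remainder: 16x⁶ − 12x⁵ − 48x⁴ + 6x³ + 18x² + 36x + 28.
Step 3: lead(16x⁶ − 12x⁵ − 48x⁴ + 6x³ + 18x² + 36x + 28) ÷ lead(D) = 16x⁶ ÷ 2x² = 8x⁴. Subtract (8x⁴)·D = 16x⁶ − 32x⁴. Remainder: −12x⁵ − 16x⁴ + 6x³ + 18x² + 36x + 28.
Step 4: lead(−12x⁵ − 16x⁴ + 6x³ + 18x² + 36x + 28) ÷ lead(D) = −12x⁵ ÷ 2x² = −6x³. Subtract (−6x³)·D = −12x⁵ + 24x³. Remainder: −16x⁴ − 18x³ + 18x² + 36x + 28.
Step 5: lead(−16x⁴ − 18x³ + 18x² + 36x + 28) ÷ lead(D) = −16x⁴ ÷ 2x² = −8x². Subtract (−8x²)·D = −16x⁴ + 32x². Remainder: −18x³ − 14x² + 36x + 28.
Step 6: lead(−18x³ − 14x² + 36x + 28) ÷ lead(D) = −18x³ ÷ 2x² = −9x. Subtract (−9x)·D = −18x³ + 36x. Remainder: −14x² + 28.
Step 7: lead(−14x² + 28) ÷ lead(D) = −14x² ÷ 2x² = −7. Subtract (−7)·D = −14x² + 28. Remainder: 0.

R = [0], so D(x) is a factor of P(x). yes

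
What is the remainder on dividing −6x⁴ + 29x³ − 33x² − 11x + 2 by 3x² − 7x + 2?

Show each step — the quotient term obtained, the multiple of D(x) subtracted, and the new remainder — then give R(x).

Step 1: lead(−6x⁴ + 29x³ − 33x² − 11x + 2) ÷ lead(D) = −6x⁴ ÷ 3x² = −2x². Subtract (−2x²)·D = −6x⁴ + 14x³ − 4x². Remainder: 15x³ − 29x² − 11x + 2.
Step 2: lead(15x³ − 29x² − 11x + 2) ÷ lead(D) = 15x³ ÷ 3x² = 5x. Subtract (5x)·D = 15x³ − 35x² + 10x. Remainder: 6x² − 21x + 2.
Step 3: lead(6x² − 21x + 2) ÷ lead(D) = 6x² ÷ 3x² = 2. Subtract (2)·D = 6x² − 14x + 4. Remainder: −7x − 2.

R(x) = −7x − 2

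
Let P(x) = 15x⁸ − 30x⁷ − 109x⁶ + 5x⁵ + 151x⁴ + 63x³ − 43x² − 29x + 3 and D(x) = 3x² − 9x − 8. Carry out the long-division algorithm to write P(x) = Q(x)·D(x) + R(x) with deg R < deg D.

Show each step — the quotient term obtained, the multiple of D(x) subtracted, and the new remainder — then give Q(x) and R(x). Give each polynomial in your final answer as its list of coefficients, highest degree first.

Step 1: lead(15x⁸ − 30x⁷ − 109x⁶ + 5x⁵ + 151x⁴ + 63x³ − 43x² − 29x + 3) ÷ lead(D) = 15x⁸ ÷ 3x² = 5x⁶. Subtract (5x⁶)·D = 15x⁸ − 45x⁷ − 40x⁶. Remainder: 15x⁷ − 69x⁶ + 5x⁵ + 151x⁴ + 63x³ − 43x² − 29x + 3.
Step 2: lead(15x⁷ − 69x⁶ + 5x⁵ + 151x⁴ + 63x³ − 43x² − 29x + 3) ÷ lead(D) = 15x⁷ ÷ 3x² = 5x⁵. Subtract (5x⁵)·D = 15x⁷ − 45x⁶ − 40x⁵. Remainder: −24x⁶ + 45x⁵ + 151x⁴ + 63x³ − 43x² − 29x + 3.
Step 3: lead(−24x⁶ + 45x⁵ + 151x⁴ + 63x³ − 43x² − 29x + 3) ÷ lead(D) = −24x⁶ ÷ 3x² = −8x⁴. Subtract (−8x⁴)·D = −24x⁶ + 72x⁵ + 64x⁴. Remainder: −27x⁵ + 87x⁴ + 63x³ − 43x² − 29x + 3.
Step 4: lead(−27x⁵ + 87x⁴ + 63x³ − 43x² − 29x + 3) ÷ lead(D) = −27x⁵ ÷ 3x² = −9x³. Subtract (−9x³)·D = −27x⁵ + 81x⁴ + 72x³. Remainder: 6x⁴ − 9x³ − 43x² − 29x + 3.
Step 5: lead(6x⁴ − 9x³ − 43x² − 29x + 3) ÷ lead(D) = 6x⁴ ÷ 3x² = 2x². Subtract (2x²)·D = 6x⁴ − 18x³ − 16x². Remainder: 9x³ − 27x² − 29x + 3.
Step 6: lead(9x³ − 27x² − 29x + 3) ÷ lead(D) = 9x³ ÷ 3x² = 3x. Subtract (3x)·D = 9x³ − 27x² − 24x. Remainder: −5x + 3.

Q = [5, 5, -8, -9, 2, 3, 0]; R = [-5, 3]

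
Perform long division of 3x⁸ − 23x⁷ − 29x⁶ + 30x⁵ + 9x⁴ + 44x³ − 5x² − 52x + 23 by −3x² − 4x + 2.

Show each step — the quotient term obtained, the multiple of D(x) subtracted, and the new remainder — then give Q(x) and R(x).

Q(x) = −x⁶ + 9x⁵ − 3x⁴ − 5x² − 8x + 9; R(x) = 5

Step 1: lead(3x⁸ − 23x⁷ − 29x⁶ + 30x⁵ + 9x⁴ + 44x³ − 5x² − 52x + 23) ÷ lead(D) = 3x⁸ ÷ −3x² = −x⁶. Subtract (−x⁶)·D = 3x⁸ + 4x⁷ − 2x⁶. Remainder: −27x⁷ − 27x⁶ + 30x⁵ + 9x⁴ + 44x³ − 5x² − 52x + 23.
Step 2: lead(−27x⁷ − 27x⁶ + 30x⁵ + 9x⁴ + 44x³ − 5x² − 52x + 23) ÷ lead(D) = −27x⁷ ÷ −3x² = 9x⁵. Subtract (9x⁵)·D = −27x⁷ − 36x⁶ + 18x⁵. Remainder: 9x⁶ + 12x⁵ + 9x⁴ + 44x³ − 5x² − 52x + 23.
Step 3: lead(9x⁶ + 12x⁵ + 9x⁴ + 44x³ − 5x² − 52x + 23) ÷ lead(D) = 9x⁶ ÷ −3x² = −3x⁴. Subtract (−3x⁴)·D = 9x⁶ + 12x⁵ − 6x⁴. Remainder: 15x⁴ + 44x³ − 5x² − 52x + 23.
Step 4: lead(15x⁴ + 44x³ − 5x² − 52x + 23) ÷ lead(D) = 15x⁴ ÷ −3x² = −5x². Subtract (−5x²)·D = 15x⁴ + 20x³ − 10x². Remainder: 24x³ + 5x² − 52x + 23.
Step 5: lead(24x³ + 5x² − 52x + 23) ÷ lead(D) = 24x³ ÷ −3x² = −8x. Subtract (−8x)·D = 24x³ + 32x² − 16x. Remainder: −27x² − 36x + 23.
Step 6: lead(−27x² − 36x + 23) ÷ lead(D) = −27x² ÷ −3x² = 9. Subtract (9)·D = −27x² − 36x + 18. Remainder: 5.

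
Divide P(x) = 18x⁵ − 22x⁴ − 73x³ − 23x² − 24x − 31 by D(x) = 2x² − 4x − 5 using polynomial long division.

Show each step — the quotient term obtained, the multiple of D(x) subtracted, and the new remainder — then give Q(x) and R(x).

Step 1: lead(18x⁵ − 22x⁴ − 73x³ − 23x² − 24x − 31) ÷ lead(D) = 18x⁵ ÷ 2x² = 9x³. Subtract (9x³)·D = 18x⁵ − 36x⁴ − 45x³. Remainder: 14x⁴ − 28x³ − 23x² − 24x − 31.
Step 2: lead(14x⁴ − 28x³ − 23x² − 24x − 31) ÷ lead(D) = 14x⁴ ÷ 2x² = 7x². Subtract (7x²)·D = 14x⁴ − 28x³ − 35x². Remainder: 12x² − 24x − 31.
Step 3: lead(12x² − 24x − 31) ÷ lead(D) = 12x² ÷ 2x² = 6. Subtract (6)·D = 12x² − 24x − 30. Remainder: −1.

Q(x) = 9x³ + 7x² + 6; R(x) = −1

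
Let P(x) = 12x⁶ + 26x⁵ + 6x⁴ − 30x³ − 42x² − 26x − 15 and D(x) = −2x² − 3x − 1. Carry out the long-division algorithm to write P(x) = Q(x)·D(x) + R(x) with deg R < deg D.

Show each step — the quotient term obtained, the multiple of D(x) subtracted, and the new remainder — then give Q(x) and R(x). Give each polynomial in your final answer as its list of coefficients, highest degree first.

Q = [-6, -4, 6, 8, 6]; R = [-9]

Step 1: lead(12x⁶ + 26x⁵ + 6x⁴ − 30x³ − 42x² − 26x − 15) ÷ lead(D) = 12x⁶ ÷ −2x² = −6x⁴. Subtract (−6x⁴)·D = 12x⁶ + 18x⁵ + 6x⁴. Remainder: 8x⁵ − 30x³ − 42x² − 26x − 15.
Step 2: lead(8x⁵ − 30x³ − 42x² − 26x − 15) ÷ lead(D) = 8x⁵ ÷ −2x² = −4x³. Subtract (−4x³)·D = 8x⁵ + 12x⁴ + 4x³. Remainder: −12x⁴ − 34x³ − 42x² − 26x − 15.
Step 3: lead(−12x⁴ − 34x³ − 42x² − 26x − 15) ÷ lead(D) = −12x⁴ ÷ −2x² = 6x². Subtract (6x²)·D = −12x⁴ − 18x³ − 6x². Remainder: −16x³ − 36x² − 26x − 15.
Step 4: lead(−16x³ − 36x² − 26x − 15) ÷ lead(D) = −16x³ ÷ −2x² = 8x. Subtract (8x)·D = −16x³ − 24x² − 8x. Remainder: −12x² − 18x − 15.
Step 5: lead(−12x² − 18x − 15) ÷ lead(D) = −12x² ÷ −2x² = 6. Subtract (6)·D = −12x² − 18x − 6. Remainder: −9.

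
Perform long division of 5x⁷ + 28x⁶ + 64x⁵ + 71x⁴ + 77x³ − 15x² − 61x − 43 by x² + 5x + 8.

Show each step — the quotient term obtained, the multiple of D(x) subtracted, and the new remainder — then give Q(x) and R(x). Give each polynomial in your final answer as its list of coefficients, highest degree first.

Q = [5, 3, 9, 2, -5, -6]; R = [9, 5]

Step 1: lead(5x⁷ + 28x⁶ + 64x⁵ + 71x⁴ + 77x³ − 15x² − 61x − 43) ÷ lead(D) = 5x⁷ ÷ x² = 5x⁵. Subtract (5x⁵)·D = 5x⁷ + 25x⁶ + 40x⁵. Remainder: 3x⁶ + 24x⁵ + 71x⁴ + 77x³ − 15x² − 61x − 43.
Step 2: lead(3x⁶ + 24x⁵ + 71x⁴ + 77x³ − 15x² − 61x − 43) ÷ lead(D) = 3x⁶ ÷ x² = 3x⁴. Subtract (3x⁴)·D = 3x⁶ + 15x⁵ + 24x⁴. Remainder: 9x⁵ + 47x⁴ + 77x³ − 15x² − 61x − 43.
Step 3: lead(9x⁵ + 47x⁴ + 77x³ − 15x² − 61x − 43) ÷ lead(D) = 9x⁵ ÷ x² = 9x³. Subtract (9x³)·D = 9x⁵ + 45x⁴ + 72x³. Remainder: 2x⁴ + 5x³ − 15x² − 61x − 43.
Step 4: lead(2x⁴ + 5x³ − 15x² − 61x − 43) ÷ lead(D) = 2x⁴ ÷ x² = 2x². Subtract (2x²)·D = 2x⁴ + 10x³ + 16x². Remainder: −5x³ − 31x² − 61x − 43.
Step 5: lead(−5x³ − 31x² − 61x − 43) ÷ lead(D) = −5x³ ÷ x² = −5x. Subtract (−5x)·D = −5x³ − 25x² − 40x. Remainder: −6x² − 21x − 43.
Step 6: lead(−6x² − 21x − 43) ÷ lead(D) = −6x² ÷ x² = −6. Subtract (−6)·D = −6x² − 30x − 48. Remainder: 9x + 5.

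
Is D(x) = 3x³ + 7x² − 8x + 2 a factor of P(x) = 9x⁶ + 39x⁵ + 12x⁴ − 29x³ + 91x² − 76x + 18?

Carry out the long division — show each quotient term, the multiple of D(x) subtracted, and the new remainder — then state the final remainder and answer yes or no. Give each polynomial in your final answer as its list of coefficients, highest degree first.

R = [0], so D(x) is a factor of P(x). yes

Step 1: lead(9x⁶ + 39x⁵ + 12x⁴ − 29x³ + 91x² − 76x + 18) ÷ lead(D) = 9x⁶ ÷ 3x³ = 3x³. Subtract (3x³)·D = 9x⁶ + 21x⁵ − 24x⁴ + 6x³. Remainder: 18x⁵ + 36x⁴ − 35x³ + 91x² − 76x + 18.
Step 2: lead(18x⁵ + 36x⁴ − 35x³ + 91x² − 76x + 18) ÷ lead(D) = 18x⁵ ÷ 3x³ = 6x². Subtract (6x²)·D = 18x⁵ + 42x⁴ − 48x³ + 12x². Remainder: −6x⁴ + 13x³ + 79x² − 76x + 18.
Step 3: lead(−6x⁴ + 13x³ + 79x² − 76x + 18) ÷ lead(D) = −6x⁴ ÷ 3x³ = −2x. Subtract (−2x)·D = −6x⁴ − 14x³ + 16x² − 4x. Remainder: 27x³ + 63x² − 72x + 18.
Step 4: lead(27x³ + 63x² − 72x + 18) ÷ lead(D) = 27x³ ÷ 3x³ = 9. Subtract (9)·D = 27x³ + 63x² − 72x + 18. Remainder: 0.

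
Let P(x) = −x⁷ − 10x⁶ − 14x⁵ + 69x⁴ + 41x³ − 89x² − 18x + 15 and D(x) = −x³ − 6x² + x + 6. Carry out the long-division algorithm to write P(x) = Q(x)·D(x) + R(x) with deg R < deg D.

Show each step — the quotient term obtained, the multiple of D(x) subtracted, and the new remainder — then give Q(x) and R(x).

Step 1: lead(−x⁷ − 10x⁶ − 14x⁵ + 69x⁴ + 41x³ − 89x² − 18x + 15) ÷ lead(D) = −x⁷ ÷ −x³ = x⁴. Subtract (x⁴)·D = −x⁷ − 6x⁶ + x⁵ + 6x⁴. Remainder: −4x⁶ − 15x⁵ + 63x⁴ + 41x³ − 89x² − 18x + 15.
Step 2: lead(−4x⁶ − 15x⁵ + 63x⁴ + 41x³ − 89x² − 18x + 15) ÷ lead(D) = −4x⁶ ÷ −x³ = 4x³. Subtract (4x³)·D = −4x⁶ − 24x⁵ + 4x⁴ + 24x³. Remainder: 9x⁵ + 59x⁴ + 17x³ − 89x² − 18x + 15.
Step 3: lead(9x⁵ + 59x⁴ + 17x³ − 89x² − 18x + 15) ÷ lead(D) = 9x⁵ ÷ −x³ = −9x². Subtract (−9x²)·D = 9x⁵ + 54x⁴ − 9x³ − 54x². Remainder: 5x⁴ + 26x³ − 35x² − 18x + 15.
Step 4: lead(5x⁴ + 26x³ − 35x² − 18x + 15) ÷ lead(D) = 5x⁴ ÷ −x³ = −5x. Subtract (−5x)·D = 5x⁴ + 30x³ − 5x² − 30x. Remainder: −4x³ − 30x² + 12x + 15.
Step 5: lead(−4x³ − 30x² + 12x + 15) ÷ lead(D) = −4x³ ÷ −x³ = 4. Subtract (4)·D = −4x³ − 24x² + 4x + 24. Remainder: −6x² + 8x − 9.

Q(x) = x⁴ + 4x³ − 9x² − 5x + 4; R(x) = −6x² + 8x − 9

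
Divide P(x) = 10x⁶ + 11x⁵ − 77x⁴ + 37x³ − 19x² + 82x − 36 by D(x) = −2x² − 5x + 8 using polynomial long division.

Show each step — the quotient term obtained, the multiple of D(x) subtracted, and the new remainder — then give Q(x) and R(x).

Step 1: lead(10x⁶ + 11x⁵ − 77x⁴ + 37x³ − 19x² + 82x − 36) ÷ lead(D) = 10x⁶ ÷ −2x² = −5x⁴. Subtract (−5x⁴)·D = 10x⁶ + 25x⁵ − 40x⁴. Remainder: −14x⁵ − 37x⁴ + 37x³ − 19x² + 82x − 36.
Step 2: lead(−14x⁵ − 37x⁴ + 37x³ − 19x² + 82x − 36) ÷ lead(D) = −14x⁵ ÷ −2x² = 7x³. Subtract (7x³)·D = −14x⁵ − 35x⁴ + 56x³. Remainder: −2x⁴ − 19x³ − 19x² + 82x − 36.
Step 3: lead(−2x⁴ − 19x³ − 19x² + 82x − 36) ÷ lead(D) = −2x⁴ ÷ −2x² = x². Subtract (x²)·D = −2x⁴ − 5x³ + 8x². Remainder: −14x³ − 27x² + 82x − 36.
Step 4: lead(−14x³ − 27x² + 82x − 36) ÷ lead(D) = −14x³ ÷ −2x² = 7x. Subtract (7x)·D = −14x³ − 35x² + 56x. Remainder: 8x² + 26x − 36.
Step 5: lead(8x² + 26x − 36) ÷ lead(D) = 8x² ÷ −2x² = −4. Subtract (−4)·D = 8x² + 20x − 32. Remainder: 6x − 4.

Q(x) = −5x⁴ + 7x³ + x² + 7x − 4; R(x) = 6x − 4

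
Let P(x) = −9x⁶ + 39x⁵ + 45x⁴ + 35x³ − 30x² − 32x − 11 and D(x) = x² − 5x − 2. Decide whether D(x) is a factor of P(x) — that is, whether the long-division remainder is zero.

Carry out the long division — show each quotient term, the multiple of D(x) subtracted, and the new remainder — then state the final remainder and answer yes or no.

Step 1: lead(−9x⁶ + 39x⁵ + 45x⁴ + 35x³ − 30x² − 32x − 11) ÷ lead(D) = −9x⁶ ÷ x² = −9x⁴. Subtract (−9x⁴)·D = −9x⁶ + 45x⁵ + 18x⁴. Remainder: −6x⁵ + 27x⁴ + 35x³ − 30x² − 32x − 11.
Step 2: lead(−6x⁵ + 27x⁴ + 35x³ − 30x² − 32x − 11) ÷ lead(D) = −6x⁵ ÷ x² = −6x³. Subtract (−6x³)·D = −6x⁵ + 30x⁴ + 12x³. Remainder: −3x⁴ + 23x³ − 30x² − 32x − 11.
Step 3: lead(−3x⁴ + 23x³ − 30x² − 32x − 11) ÷ lead(D) = −3x⁴ ÷ x² = −3x². Subtract (−3x²)·D = −3x⁴ + 15x³ + 6x². Remainder: 8x³ − 36x² − 32x − 11.
Step 4: lead(8x³ − 36x² − 32x − 11) ÷ lead(D) = 8x³ ÷ x² = 8x. Subtract (8x)·D = 8x³ − 40x² − 16x. Remainder: 4x² − 16x − 11.
Step 5: lead(4x² − 16x − 11) ÷ lead(D) = 4x² ÷ x² = 4. Subtract (4)·D = 4x² − 20x − 8. Remainder: 4x − 3.

R(x) = 4x − 3, so D(x) is not a factor of P(x). no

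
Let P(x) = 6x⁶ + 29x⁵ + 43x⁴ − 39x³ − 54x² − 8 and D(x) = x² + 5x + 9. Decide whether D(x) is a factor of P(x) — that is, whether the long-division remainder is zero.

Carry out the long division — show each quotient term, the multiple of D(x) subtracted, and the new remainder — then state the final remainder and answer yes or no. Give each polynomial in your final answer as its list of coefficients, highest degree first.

Step 1: lead(6x⁶ + 29x⁵ + 43x⁴ − 39x³ − 54x² − 8) ÷ lead(D) = 6x⁶ ÷ x² = 6x⁴. Subtract (6x⁴)·D = 6x⁶ + 30x⁵ + 54x⁴. Remainder: −x⁵ − 11x⁴ − 39x³ − 54x² − 8.
Step 2: lead(−x⁵ − 11x⁴ − 39x³ − 54x² − 8) ÷ lead(D) = −x⁵ ÷ x² = −x³. Subtract (−x³)·D = −x⁵ − 5x⁴ − 9x³. Remainder: −6x⁴ − 30x³ − 54x² − 8.
Step 3: lead(−6x⁴ − 30x³ − 54x² − 8) ÷ lead(D) = −6x⁴ ÷ x² = −6x². Subtract (−6x²)·D = −6x⁴ − 30x³ − 54x². Remainder: −8.

R = [-8], so D(x) is not a factor of P(x). no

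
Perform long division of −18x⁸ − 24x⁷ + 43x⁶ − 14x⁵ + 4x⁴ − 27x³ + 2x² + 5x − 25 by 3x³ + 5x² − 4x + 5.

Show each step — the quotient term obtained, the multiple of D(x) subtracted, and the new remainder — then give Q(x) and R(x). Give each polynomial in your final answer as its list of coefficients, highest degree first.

Step 1: lead(−18x⁸ − 24x⁷ + 43x⁶ − 14x⁵ + 4x⁴ − 27x³ + 2x² + 5x − 25) ÷ lead(D) = −18x⁸ ÷ 3x³ = −6x⁵. Subtract (−6x⁵)·D = −18x⁸ − 30x⁷ + 24x⁶ − 30x⁵. Remainder: 6x⁷ + 19x⁶ + 16x⁵ + 4x⁴ − 27x³ + 2x² + 5x − 25.
Step 2: lead(6x⁷ + 19x⁶ + 16x⁵ + 4x⁴ − 27x³ + 2x² + 5x − 25) ÷ lead(D) = 6x⁷ ÷ 3x³ = 2x⁴. Subtract (2x⁴)·D = 6x⁷ + 10x⁶ − 8x⁵ + 10x⁴. Remainder: 9x⁶ + 24x⁵ − 6x⁴ − 27x³ + 2x² + 5x − 25.
Step 3: lead(9x⁶ + 24x⁵ − 6x⁴ − 27x³ + 2x² + 5x − 25) ÷ lead(D) = 9x⁶ ÷ 3x³ = 3x³. Subtract (3x³)·D = 9x⁶ + 15x⁵ − 12x⁴ + 15x³. Remainder: 9x⁵ + 6x⁴ − 42x³ + 2x² + 5x − 25.
Step 4: lead(9x⁵ + 6x⁴ − 42x³ + 2x² + 5x − 25) ÷ lead(D) = 9x⁵ ÷ 3x³ = 3x². Subtract (3x²)·D = 9x⁵ + 15x⁴ − 12x³ + 15x². Remainder: −9x⁴ − 30x³ − 13x² + 5x − 25.
Step 5: lead(−9x⁴ − 30x³ − 13x² + 5x − 25) ÷ lead(D) = −9x⁴ ÷ 3x³ = −3x. Subtract (−3x)·D = −9x⁴ − 15x³ + 12x² − 15x. Remainder: −15x³ − 25x² + 20x − 25.
Step 6: lead(−15x³ − 25x² + 20x − 25) ÷ lead(D) = −15x³ ÷ 3x³ = −5. Subtract (−5)·D = −15x³ − 25x² + 20x − 25. Remainder: 0.

Q = [-6, 2, 3, 3, -3, -5]; R = [0]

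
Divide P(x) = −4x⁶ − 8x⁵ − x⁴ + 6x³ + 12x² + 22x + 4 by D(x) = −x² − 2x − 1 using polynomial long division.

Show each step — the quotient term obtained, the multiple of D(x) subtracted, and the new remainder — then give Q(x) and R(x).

Step 1: lead(−4x⁶ − 8x⁵ − x⁴ + 6x³ + 12x² + 22x + 4) ÷ lead(D) = −4x⁶ ÷ −x² = 4x⁴. Subtract (4x⁴)·D = −4x⁶ − 8x⁵ − 4x⁴. Remainder: 3x⁴ + 6x³ + 12x² + 22x + 4.
Step 2: lead(3x⁴ + 6x³ + 12x² + 22x + 4) ÷ lead(D) = 3x⁴ ÷ −x² = −3x². Subtract (−3x²)·D = 3x⁴ + 6x³ + 3x². Remainder: 9x² + 22x + 4.
Step 3: lead(9x² + 22x + 4) ÷ lead(D) = 9x² ÷ −x² = −9. Subtract (−9)·D = 9x² + 18x + 9. Remainder: 4x − 5.

Q(x) = 4x⁴ − 3x² − 9; R(x) = 4x − 5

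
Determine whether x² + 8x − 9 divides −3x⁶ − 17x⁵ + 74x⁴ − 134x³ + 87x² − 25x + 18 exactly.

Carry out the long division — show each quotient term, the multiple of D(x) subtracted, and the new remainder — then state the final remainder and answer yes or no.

R(x) = 0, so D(x) is a factor of P(x). yes

Step 1: lead(−3x⁶ − 17x⁵ + 74x⁴ − 134x³ + 87x² − 25x + 18) ÷ lead(D) = −3x⁶ ÷ x² = −3x⁴. Subtract (−3x⁴)·D = −3x⁶ − 24x⁵ + 27x⁴. Remainder: 7x⁵ + 47x⁴ − 134x³ + 87x² − 25x + 18.
Step 2: lead(7x⁵ + 47x⁴ − 134x³ + 87x² − 25x + 18) ÷ lead(D) = 7x⁵ ÷ x² = 7x³. Subtract (7x³)·D = 7x⁵ + 56x⁴ − 63x³. Remainder: −9x⁴ − 71x³ + 87x² − 25x + 18.
Step 3: lead(−9x⁴ − 71x³ + 87x² − 25x + 18) ÷ lead(D) = −9x⁴ ÷ x² = −9x². Subtract (−9x²)·D = −9x⁴ − 72x³ + 81x². Remainder: x³ + 6x² − 25x + 18.
Step 4: lead(x³ + 6x² − 25x + 18) ÷ lead(D) = x³ ÷ x² = x. Subtract (x)·D = x³ + 8x² − 9x. Remainder: −2x² − 16x + 18.
Step 5: lead(−2x² − 16x + 18) ÷ lead(D) = −2x² ÷ x² = −2. Subtract (−2)·D = −2x² − 16x + 18. Remainder: 0.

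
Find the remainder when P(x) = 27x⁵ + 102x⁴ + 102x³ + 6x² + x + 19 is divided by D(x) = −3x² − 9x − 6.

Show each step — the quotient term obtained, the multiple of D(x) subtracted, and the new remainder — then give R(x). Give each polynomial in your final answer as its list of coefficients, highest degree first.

R = [4, 1]

Step 1: lead(27x⁵ + 102x⁴ + 102x³ + 6x² + x + 19) ÷ lead(D) = 27x⁵ ÷ −3x² = −9x³. Subtract (−9x³)·D = 27x⁵ + 81x⁴ + 54x³. Remainder: 21x⁴ + 48x³ + 6x² + x + 19.
Step 2: lead(21x⁴ + 48x³ + 6x² + x + 19) ÷ lead(D) = 21x⁴ ÷ −3x² = −7x². Subtract (−7x²)·D = 21x⁴ + 63x³ + 42x². Remainder: −15x³ − 36x² + x + 19.
Step 3: lead(−15x³ − 36x² + x + 19) ÷ lead(D) = −15x³ ÷ −3x² = 5x. Subtract (5x)·D = −15x³ − 45x² − 30x. Remainder: 9x² + 31x + 19.
Step 4: lead(9x² + 31x + 19) ÷ lead(D) = 9x² ÷ −3x² = −3. Subtract (−3)·D = 9x² + 27x + 18. Remainder: 4x + 1.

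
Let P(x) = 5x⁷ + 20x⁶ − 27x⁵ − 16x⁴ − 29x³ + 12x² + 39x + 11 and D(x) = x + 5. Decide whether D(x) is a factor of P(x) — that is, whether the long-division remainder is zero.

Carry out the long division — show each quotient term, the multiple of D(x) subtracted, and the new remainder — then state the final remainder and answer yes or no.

R(x) = −9, so D(x) is not a factor of P(x). no

Step 1: lead(5x⁷ + 20x⁶ − 27x⁵ − 16x⁴ − 29x³ + 12x² + 39x + 11) ÷ lead(D) = 5x⁷ ÷ x = 5x⁶. Subtract (5x⁶)·D = 5x⁷ + 25x⁶. Remainder: −5x⁶ − 27x⁵ − 16x⁴ − 29x³ + 12x² + 39x + 11.
Step 2: lead(−5x⁶ − 27x⁵ − 16x⁴ − 29x³ + 12x² + 39x + 11) ÷ lead(D) = −5x⁶ ÷ x = −5x⁵. Subtract (−5x⁵)·D = −5x⁶ − 25x⁵. Remainder: −2x⁵ − 16x⁴ − 29x³ + 12x² + 39x + 11.
Step 3: lead(−2x⁵ − 16x⁴ − 29x³ + 12x² + 39x + 11) ÷ lead(D) = −2x⁵ ÷ x = −2x⁴. Subtract (−2x⁴)·D = −2x⁵ − 10x⁴. Remainder: −6x⁴ − 29x³ + 12x² + 39x + 11.
Step 4: lead(−6x⁴ − 29x³ + 12x² + 39x + 11) ÷ lead(D) = −6x⁴ ÷ x = −6x³. Subtract (−6x³)·D = −6x⁴ − 30x³. Remainder: x³ + 12x² + 39x + 11.
Step 5: lead(x³ + 12x² + 39x + 11) ÷ lead(D) = x³ ÷ x = x². Subtract (x²)·D = x³ + 5x². Remainder: 7x² + 39x + 11.
Step 6: lead(7x² + 39x + 11) ÷ lead(D) = 7x² ÷ x = 7x. Subtract (7x)·D = 7x² + 35x. Remainder: 4x + 11.
Step 7: lead(4x + 11) ÷ lead(D) = 4x ÷ x = 4. Subtract (4)·D = 4x + 20. Remainder: −9.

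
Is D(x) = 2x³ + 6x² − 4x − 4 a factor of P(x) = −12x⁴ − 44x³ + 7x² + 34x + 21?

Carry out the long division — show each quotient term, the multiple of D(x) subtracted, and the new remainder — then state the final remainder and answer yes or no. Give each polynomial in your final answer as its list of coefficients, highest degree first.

R = [7, -6, 5], so D(x) is not a factor of P(x). no

Step 1: lead(−12x⁴ − 44x³ + 7x² + 34x + 21) ÷ lead(D) = −12x⁴ ÷ 2x³ = −6x. Subtract (−6x)·D = −12x⁴ − 36x³ + 24x² + 24x. Remainder: −8x³ − 17x² + 10x + 21.
Step 2: lead(−8x³ − 17x² + 10x + 21) ÷ lead(D) = −8x³ ÷ 2x³ = −4. Subtract (−4)·D = −8x³ − 24x² + 16x + 16. Remainder: 7x² − 6x + 5.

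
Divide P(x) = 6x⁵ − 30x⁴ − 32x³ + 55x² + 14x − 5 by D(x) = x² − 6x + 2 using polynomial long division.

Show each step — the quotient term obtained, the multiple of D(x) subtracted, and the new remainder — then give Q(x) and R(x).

Step 1: lead(6x⁵ − 30x⁴ − 32x³ + 55x² + 14x − 5) ÷ lead(D) = 6x⁵ ÷ x² = 6x³. Subtract (6x³)·D = 6x⁵ − 36x⁴ + 12x³. Remainder: 6x⁴ − 44x³ + 55x² + 14x − 5.
Step 2: lead(6x⁴ − 44x³ + 55x² + 14x − 5) ÷ lead(D) = 6x⁴ ÷ x² = 6x². Subtract (6x²)·D = 6x⁴ − 36x³ + 12x². Remainder: −8x³ + 43x² + 14x − 5.
Step 3: lead(−8x³ + 43x² + 14x − 5) ÷ lead(D) = −8x³ ÷ x² = −8x. Subtract (−8x)·D = −8x³ + 48x² − 16x. Remainder: −5x² + 30x − 5.
Step 4: lead(−5x² + 30x − 5) ÷ lead(D) = −5x² ÷ x² = −5. Subtract (−5)·D = −5x² + 30x − 10. Remainder: 5.

Q(x) = 6x³ + 6x² − 8x − 5; R(x) = 5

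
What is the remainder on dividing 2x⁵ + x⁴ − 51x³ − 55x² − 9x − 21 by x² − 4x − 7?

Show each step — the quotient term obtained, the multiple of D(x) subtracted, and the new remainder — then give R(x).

Step 1: lead(2x⁵ + x⁴ − 51x³ − 55x² − 9x − 21) ÷ lead(D) = 2x⁵ ÷ x² = 2x³. Subtract (2x³)·D = 2x⁵ − 8x⁴ − 14x³. Remainder: 9x⁴ − 37x³ − 55x² − 9x − 21.
Step 2: lead(9x⁴ − 37x³ − 55x² − 9x − 21) ÷ lead(D) = 9x⁴ ÷ x² = 9x². Subtract (9x²)·D = 9x⁴ − 36x³ − 63x². Remainder: −x³ + 8x² − 9x − 21.
Step 3: lead(−x³ + 8x² − 9x − 21) ÷ lead(D) = −x³ ÷ x² = −x. Subtract (−x)·D = −x³ + 4x² + 7x. Remainder: 4x² − 16x − 21.
Step 4: lead(4x² − 16x − 21) ÷ lead(D) = 4x² ÷ x² = 4. Subtract (4)·D = 4x² − 16x − 28. Remainder: 7.

R(x) = 7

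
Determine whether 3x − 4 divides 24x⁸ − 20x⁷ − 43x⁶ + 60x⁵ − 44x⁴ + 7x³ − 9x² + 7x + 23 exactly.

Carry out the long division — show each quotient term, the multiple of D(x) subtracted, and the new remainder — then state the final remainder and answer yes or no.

Step 1: lead(24x⁸ − 20x⁷ − 43x⁶ + 60x⁵ − 44x⁴ + 7x³ − 9x² + 7x + 23) ÷ lead(D) = 24x⁸ ÷ 3x = 8x⁷. Subtract (8x⁷)·D = 24x⁸ − 32x⁷. Remainder: 12x⁷ − 43x⁶ + 60x⁵ − 44x⁴ + 7x³ − 9x² + 7x + 23.
Step 2: lead(12x⁷ − 43x⁶ + 60x⁵ − 44x⁴ + 7x³ − 9x² + 7x + 23) ÷ lead(D) = 12x⁷ ÷ 3x = 4x⁶. Subtract (4x⁶)·D = 12x⁷ − 16x⁶. Remainder: −27x⁶ + 60x⁵ − 44x⁴ + 7x³ − 9x² + 7x + 23.
Step 3: lead(−27x⁶ + 60x⁵ − 44x⁴ + 7x³ − 9x² + 7x + 23) ÷ lead(D) = −27x⁶ ÷ 3x = −9x⁵. Subtract (−9x⁵)·D = −27x⁶ + 36x⁵. Remainder: 24x⁵ − 44x⁴ + 7x³ − 9x² + 7x + 23.
Step 4: lead(24x⁵ − 44x⁴ + 7x³ − 9x² + 7x + 23) ÷ lead(D) = 24x⁵ ÷ 3x = 8x⁴. Subtract (8x⁴)·D = 24x⁵ − 32x⁴. Remainder: −12x⁴ + 7x³ − 9x² + 7x + 23.
Step 5: lead(−12x⁴ + 7x³ − 9x² + 7x + 23) ÷ lead(D) = −12x⁴ ÷ 3x = −4x³. Subtract (−4x³)·D = −12x⁴ + 16x³. Remainder: −9x³ − 9x² + 7x + 23.
Step 6: lead(−9x³ − 9x² + 7x + 23) ÷ lead(D) = −9x³ ÷ 3x = −3x². Subtract (−3x²)·D = −9x³ + 12x². Remainder: −21x² + 7x + 23.
Step 7: lead(−21x² + 7x + 23) ÷ lead(D) = −21x² ÷ 3x = −7x. Subtract (−7x)·D = −21x² + 28x. Remainder: −21x + 23.
Step 8: lead(−21x + 23) ÷ lead(D) = −21x ÷ 3x = −7. Subtract (−7)·D = −21x + 28. Remainder: −5.

R(x) = −5, so D(x) is not a factor of P(x). no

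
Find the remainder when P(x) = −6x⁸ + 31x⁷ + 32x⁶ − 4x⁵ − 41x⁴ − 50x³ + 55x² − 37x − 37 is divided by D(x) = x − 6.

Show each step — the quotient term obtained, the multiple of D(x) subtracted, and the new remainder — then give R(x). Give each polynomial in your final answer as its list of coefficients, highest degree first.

Step 1: lead(−6x⁸ + 31x⁷ + 32x⁶ − 4x⁵ − 41x⁴ − 50x³ + 55x² − 37x − 37) ÷ lead(D) = −6x⁸ ÷ x = −6x⁷. Subtract (−6x⁷)·D = −6x⁸ + 36x⁷. Remainder: −5x⁷ + 32x⁶ − 4x⁵ − 41x⁴ − 50x³ + 55x² − 37x − 37.
Step 2: lead(−5x⁷ + 32x⁶ − 4x⁵ − 41x⁴ − 50x³ + 55x² − 37x − 37) ÷ lead(D) = −5x⁷ ÷ x = −5x⁶. Subtract (−5x⁶)·D = −5x⁷ + 30x⁶. Remainder: 2x⁶ − 4x⁵ − 41x⁴ − 50x³ + 55x² − 37x − 37.
Step 3: lead(2x⁶ − 4x⁵ − 41x⁴ − 50x³ + 55x² − 37x − 37) ÷ lead(D) = 2x⁶ ÷ x = 2x⁵. Subtract (2x⁵)·D = 2x⁶ − 12x⁵. Remainder: 8x⁵ − 41x⁴ − 50x³ + 55x² − 37x − 37.
Step 4: lead(8x⁵ − 41x⁴ − 50x³ + 55x² − 37x − 37) ÷ lead(D) = 8x⁵ ÷ x = 8x⁴. Subtract (8x⁴)·D = 8x⁵ − 48x⁴. Remainder: 7x⁴ − 50x³ + 55x² − 37x − 37.
Step 5: lead(7x⁴ − 50x³ + 55x² − 37x − 37) ÷ lead(D) = 7x⁴ ÷ x = 7x³. Subtract (7x³)·D = 7x⁴ − 42x³. Remainder: −8x³ + 55x² − 37x − 37.
Step 6: lead(−8x³ + 55x² − 37x − 37) ÷ lead(D) = −8x³ ÷ x = −8x². Subtract (−8x²)·D = −8x³ + 48x². Remainder: 7x² − 37x − 37.
Step 7: lead(7x² − 37x − 37) ÷ lead(D) = 7x² ÷ x = 7x. Subtract (7x)·D = 7x² − 42x. Remainder: 5x − 37.
Step 8: lead(5x − 37) ÷ lead(D) = 5x ÷ x = 5. Subtract (5)·D = 5x − 30. Remainder: −7.

R = [-7]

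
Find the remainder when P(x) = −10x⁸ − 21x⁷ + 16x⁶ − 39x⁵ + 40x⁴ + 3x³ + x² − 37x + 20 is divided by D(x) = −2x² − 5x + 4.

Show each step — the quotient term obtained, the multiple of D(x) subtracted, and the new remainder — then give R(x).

R(x) = 0

Step 1: lead(−10x⁸ − 21x⁷ + 16x⁶ − 39x⁵ + 40x⁴ + 3x³ + x² − 37x + 20) ÷ lead(D) = −10x⁸ ÷ −2x² = 5x⁶. Subtract (5x⁶)·D = −10x⁸ − 25x⁷ + 20x⁶. Remainder: 4x⁷ − 4x⁶ − 39x⁵ + 40x⁴ + 3x³ + x² − 37x + 20.
Step 2: lead(4x⁷ − 4x⁶ − 39x⁵ + 40x⁴ + 3x³ + x² − 37x + 20) ÷ lead(D) = 4x⁷ ÷ −2x² = −2x⁵. Subtract (−2x⁵)·D = 4x⁷ + 10x⁶ − 8x⁵. Remainder: −14x⁶ − 31x⁵ + 40x⁴ + 3x³ + x² − 37x + 20.
Step 3: lead(−14x⁶ − 31x⁵ + 40x⁴ + 3x³ + x² − 37x + 20) ÷ lead(D) = −14x⁶ ÷ −2x² = 7x⁴. Subtract (7x⁴)·D = −14x⁶ − 35x⁵ + 28x⁴. Remainder: 4x⁵ + 12x⁴ + 3x³ + x² − 37x + 20.
Step 4: lead(4x⁵ + 12x⁴ + 3x³ + x² − 37x + 20) ÷ lead(D) = 4x⁵ ÷ −2x² = −2x³. Subtract (−2x³)·D = 4x⁵ + 10x⁴ − 8x³. Remainder: 2x⁴ + 11x³ + x² − 37x + 20.
Step 5: lead(2x⁴ + 11x³ + x² − 37x + 20) ÷ lead(D) = 2x⁴ ÷ −2x² = −x². Subtract (−x²)·D = 2x⁴ + 5x³ − 4x². Remainder: 6x³ + 5x² − 37x + 20.
Step 6: lead(6x³ + 5x² − 37x + 20) ÷ lead(D) = 6x³ ÷ −2x² = −3x. Subtract (−3x)·D = 6x³ + 15x² − 12x. Remainder: −10x² − 25x + 20.
Step 7: lead(−10x² − 25x + 20) ÷ lead(D) = −10x² ÷ −2x² = 5. Subtract (5)·D = −10x² − 25x + 20. Remainder: 0.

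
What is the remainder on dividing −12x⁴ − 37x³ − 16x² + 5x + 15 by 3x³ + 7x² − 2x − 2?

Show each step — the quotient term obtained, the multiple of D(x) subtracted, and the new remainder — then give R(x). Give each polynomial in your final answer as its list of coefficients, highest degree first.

R = [-3, -9, 9]

Step 1: lead(−12x⁴ − 37x³ − 16x² + 5x + 15) ÷ lead(D) = −12x⁴ ÷ 3x³ = −4x. Subtract (−4x)·D = −12x⁴ − 28x³ + 8x² + 8x. Remainder: −9x³ − 24x² − 3x + 15.
Step 2: lead(−9x³ − 24x² − 3x + 15) ÷ lead(D) = −9x³ ÷ 3x³ = −3. Subtract (−3)·D = −9x³ − 21x² + 6x + 6. Remainder: −3x² − 9x + 9.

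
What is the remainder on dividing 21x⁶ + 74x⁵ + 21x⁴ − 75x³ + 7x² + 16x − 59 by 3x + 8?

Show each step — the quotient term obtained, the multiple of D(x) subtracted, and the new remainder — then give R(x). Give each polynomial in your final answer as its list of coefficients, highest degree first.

R = [5]

Step 1: lead(21x⁶ + 74x⁵ + 21x⁴ − 75x³ + 7x² + 16x − 59) ÷ lead(D) = 21x⁶ ÷ 3x = 7x⁵. Subtract (7x⁵)·D = 21x⁶ + 56x⁵. Remainder: 18x⁵ + 21x⁴ − 75x³ + 7x² + 16x − 59.
Step 2: lead(18x⁵ + 21x⁴ − 75x³ + 7x² + 16x − 59) ÷ lead(D) = 18x⁵ ÷ 3x = 6x⁴. Subtract (6x⁴)·D = 18x⁵ + 48x⁴. Remainder: −27x⁴ − 75x³ + 7x² + 16x − 59.
Step 3: lead(−27x⁴ − 75x³ + 7x² + 16x − 59) ÷ lead(D) = −27x⁴ ÷ 3x = −9x³. Subtract (−9x³)·D = −27x⁴ − 72x³. Remainder: −3x³ + 7x² + 16x − 59.
Step 4: lead(−3x³ + 7x² + 16x − 59) ÷ lead(D) = −3x³ ÷ 3x = −x². Subtract (−x²)·D = −3x³ − 8x². Remainder: 15x² + 16x − 59.
Step 5: lead(15x² + 16x − 59) ÷ lead(D) = 15x² ÷ 3x = 5x. Subtract (5x)·D = 15x² + 40x. Remainder: −24x − 59.
Step 6: lead(−24x − 59) ÷ lead(D) = −24x ÷ 3x = −8. Subtract (−8)·D = −24x − 64. Remainder: 5.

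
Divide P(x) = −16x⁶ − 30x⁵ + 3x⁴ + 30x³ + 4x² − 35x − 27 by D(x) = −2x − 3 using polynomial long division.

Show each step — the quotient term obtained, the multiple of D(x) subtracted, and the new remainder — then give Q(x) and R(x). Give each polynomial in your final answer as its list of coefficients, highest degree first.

Q = [8, 3, -6, -6, 7, 7]; R = [-6]

Step 1: lead(−16x⁶ − 30x⁵ + 3x⁴ + 30x³ + 4x² − 35x − 27) ÷ lead(D) = −16x⁶ ÷ −2x = 8x⁵. Subtract (8x⁵)·D = −16x⁶ − 24x⁵. Remainder: −6x⁵ + 3x⁴ + 30x³ + 4x² − 35x − 27.
Step 2: lead(−6x⁵ + 3x⁴ + 30x³ + 4x² − 35x − 27) ÷ lead(D) = −6x⁵ ÷ −2x = 3x⁴. Subtract (3x⁴)·D = −6x⁵ − 9x⁴. Remainder: 12x⁴ + 30x³ + 4x² − 35x − 27.
Step 3: lead(12x⁴ + 30x³ + 4x² − 35x − 27) ÷ lead(D) = 12x⁴ ÷ −2x = −6x³. Subtract (−6x³)·D = 12x⁴ + 18x³. Remainder: 12x³ + 4x² − 35x − 27.
Step 4: lead(12x³ + 4x² − 35x − 27) ÷ lead(D) = 12x³ ÷ −2x = −6x². Subtract (−6x²)·D = 12x³ + 18x². Remainder: −14x² − 35x − 27.
Step 5: lead(−14x² − 35x − 27) ÷ lead(D) = −14x² ÷ −2x = 7x. Subtract (7x)·D = −14x² − 21x. Remainder: −14x − 27.
Step 6: lead(−14x − 27) ÷ lead(D) = −14x ÷ −2x = 7. Subtract (7)·D = −14x − 21. Remainder: −6.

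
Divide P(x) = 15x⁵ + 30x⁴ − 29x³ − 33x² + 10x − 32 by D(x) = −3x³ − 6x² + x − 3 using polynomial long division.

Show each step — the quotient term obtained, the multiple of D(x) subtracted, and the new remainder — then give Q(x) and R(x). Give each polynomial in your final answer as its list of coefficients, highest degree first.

Q = [-5, 0, 8]; R = [2, -8]

Step 1: lead(15x⁵ + 30x⁴ − 29x³ − 33x² + 10x − 32) ÷ lead(D) = 15x⁵ ÷ −3x³ = −5x². Subtract (−5x²)·D = 15x⁵ + 30x⁴ − 5x³ + 15x². Remainder: −24x³ − 48x² + 10x − 32.
Step 2: lead(−24x³ − 48x² + 10x − 32) ÷ lead(D) = −24x³ ÷ −3x³ = 8. Subtract (8)·D = −24x³ − 48x² + 8x − 24. Remainder: 2x − 8.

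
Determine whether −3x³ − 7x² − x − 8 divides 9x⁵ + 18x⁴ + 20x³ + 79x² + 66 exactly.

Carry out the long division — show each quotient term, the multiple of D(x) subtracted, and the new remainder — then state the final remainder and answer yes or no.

R(x) = 2, so D(x) is not a factor of P(x). no

Step 1: lead(9x⁵ + 18x⁴ + 20x³ + 79x² + 66) ÷ lead(D) = 9x⁵ ÷ −3x³ = −3x². Subtract (−3x²)·D = 9x⁵ + 21x⁴ + 3x³ + 24x². Remainder: −3x⁴ + 17x³ + 55x² + 66.
Step 2: lead(−3x⁴ + 17x³ + 55x² + 66) ÷ lead(D) = −3x⁴ ÷ −3x³ = x. Subtract (x)·D = −3x⁴ − 7x³ − x² − 8x. Remainder: 24x³ + 56x² + 8x + 66.
Step 3: lead(24x³ + 56x² + 8x + 66) ÷ lead(D) = 24x³ ÷ −3x³ = −8. Subtract (−8)·D = 24x³ + 56x² + 8x + 64. Remainder: 2.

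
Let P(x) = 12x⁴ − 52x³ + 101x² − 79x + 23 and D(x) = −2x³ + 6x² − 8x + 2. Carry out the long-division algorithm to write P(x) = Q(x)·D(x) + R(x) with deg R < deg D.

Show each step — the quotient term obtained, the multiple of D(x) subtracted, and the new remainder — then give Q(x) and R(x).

Step 1: lead(12x⁴ − 52x³ + 101x² − 79x + 23) ÷ lead(D) = 12x⁴ ÷ −2x³ = −6x. Subtract (−6x)·D = 12x⁴ − 36x³ + 48x² − 12x. Remainder: −16x³ + 53x² − 67x + 23.
Step 2: lead(−16x³ + 53x² − 67x + 23) ÷ lead(D) = −16x³ ÷ −2x³ = 8. Subtract (8)·D = −16x³ + 48x² − 64x + 16. Remainder: 5x² − 3x + 7.

Q(x) = −6x + 8; R(x) = 5x² − 3x + 7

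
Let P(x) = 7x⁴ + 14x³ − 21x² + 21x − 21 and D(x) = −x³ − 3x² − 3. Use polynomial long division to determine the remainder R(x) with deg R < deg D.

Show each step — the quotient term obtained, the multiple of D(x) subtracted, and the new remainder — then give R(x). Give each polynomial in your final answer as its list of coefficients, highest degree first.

Step 1: lead(7x⁴ + 14x³ − 21x² + 21x − 21) ÷ lead(D) = 7x⁴ ÷ −x³ = −7x. Subtract (−7x)·D = 7x⁴ + 21x³ + 21x. Remainder: −7x³ − 21x² − 21.
Step 2: lead(−7x³ − 21x² − 21) ÷ lead(D) = −7x³ ÷ −x³ = 7. Subtract (7)·D = −7x³ − 21x² − 21. Remainder: 0.

R = [0]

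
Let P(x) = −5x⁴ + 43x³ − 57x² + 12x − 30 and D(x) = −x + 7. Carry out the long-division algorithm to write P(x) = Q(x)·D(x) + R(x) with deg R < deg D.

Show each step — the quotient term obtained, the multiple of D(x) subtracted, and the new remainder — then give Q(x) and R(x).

Step 1: lead(−5x⁴ + 43x³ − 57x² + 12x − 30) ÷ lead(D) = −5x⁴ ÷ −x = 5x³. Subtract (5x³)·D = −5x⁴ + 35x³. Remainder: 8x³ − 57x² + 12x − 30.
Step 2: lead(8x³ − 57x² + 12x − 30) ÷ lead(D) = 8x³ ÷ −x = −8x². Subtract (−8x²)·D = 8x³ − 56x². Remainder: −x² + 12x − 30.
Step 3: lead(−x² + 12x − 30) ÷ lead(D) = −x² ÷ −x = x. Subtract (x)·D = −x² + 7x. Remainder: 5x − 30.
Step 4: lead(5x − 30) ÷ lead(D) = 5x ÷ −x = −5. Subtract (−5)·D = 5x − 35. Remainder: 5.

Q(x) = 5x³ − 8x² + x − 5; R(x) = 5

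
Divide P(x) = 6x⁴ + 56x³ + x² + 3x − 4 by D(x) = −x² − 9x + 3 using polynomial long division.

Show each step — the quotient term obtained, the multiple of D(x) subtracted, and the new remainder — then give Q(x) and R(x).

Step 1: lead(6x⁴ + 56x³ + x² + 3x − 4) ÷ lead(D) = 6x⁴ ÷ −x² = −6x². Subtract (−6x²)·D = 6x⁴ + 54x³ − 18x². Remainder: 2x³ + 19x² + 3x − 4.
Step 2: lead(2x³ + 19x² + 3x − 4) ÷ lead(D) = 2x³ ÷ −x² = −2x. Subtract (−2x)·D = 2x³ + 18x² − 6x. Remainder: x² + 9x − 4.
Step 3: lead(x² + 9x − 4) ÷ lead(D) = x² ÷ −x² = −1. Subtract (−1)·D = x² + 9x − 3. Remainder: −1.

Q(x) = −6x² − 2x − 1; R(x) = −1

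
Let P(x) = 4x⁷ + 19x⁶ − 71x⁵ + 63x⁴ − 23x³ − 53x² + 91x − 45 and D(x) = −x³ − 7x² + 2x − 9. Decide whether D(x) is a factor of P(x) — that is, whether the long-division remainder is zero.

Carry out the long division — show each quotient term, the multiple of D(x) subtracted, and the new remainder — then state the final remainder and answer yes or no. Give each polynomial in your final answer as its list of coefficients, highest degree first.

Step 1: lead(4x⁷ + 19x⁶ − 71x⁵ + 63x⁴ − 23x³ − 53x² + 91x − 45) ÷ lead(D) = 4x⁷ ÷ −x³ = −4x⁴. Subtract (−4x⁴)·D = 4x⁷ + 28x⁶ − 8x⁵ + 36x⁴. Remainder: −9x⁶ − 63x⁵ + 27x⁴ − 23x³ − 53x² + 91x − 45.
Step 2: lead(−9x⁶ − 63x⁵ + 27x⁴ − 23x³ − 53x² + 91x − 45) ÷ lead(D) = −9x⁶ ÷ −x³ = 9x³. Subtract (9x³)·D = −9x⁶ − 63x⁵ + 18x⁴ − 81x³. Remainder: 9x⁴ + 58x³ − 53x² + 91x − 45.
Step 3: lead(9x⁴ + 58x³ − 53x² + 91x − 45) ÷ lead(D) = 9x⁴ ÷ −x³ = −9x. Subtract (−9x)·D = 9x⁴ + 63x³ − 18x² + 81x. Remainder: −5x³ − 35x² + 10x − 45.
Step 4: lead(−5x³ − 35x² + 10x − 45) ÷ lead(D) = −5x³ ÷ −x³ = 5. Subtract (5)·D = −5x³ − 35x² + 10x − 45. Remainder: 0.

R = [0], so D(x) is a factor of P(x). yes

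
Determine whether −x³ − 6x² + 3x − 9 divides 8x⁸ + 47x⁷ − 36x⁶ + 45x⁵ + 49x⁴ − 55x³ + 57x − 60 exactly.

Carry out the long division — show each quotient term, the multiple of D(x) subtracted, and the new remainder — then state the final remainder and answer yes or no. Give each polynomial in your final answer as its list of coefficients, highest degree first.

R = [3], so D(x) is not a factor of P(x). no

Step 1: lead(8x⁸ + 47x⁷ − 36x⁶ + 45x⁵ + 49x⁴ − 55x³ + 57x − 60) ÷ lead(D) = 8x⁸ ÷ −x³ = −8x⁵. Subtract (−8x⁵)·D = 8x⁸ + 48x⁷ − 24x⁶ + 72x⁵. Remainder: −x⁷ − 12x⁶ − 27x⁵ + 49x⁴ − 55x³ + 57x − 60.
Step 2: lead(−x⁷ − 12x⁶ − 27x⁵ + 49x⁴ − 55x³ + 57x − 60) ÷ lead(D) = −x⁷ ÷ −x³ = x⁴. Subtract (x⁴)·D = −x⁷ − 6x⁶ + 3x⁵ − 9x⁴. Remainder: −6x⁶ − 30x⁵ + 58x⁴ − 55x³ + 57x − 60.
Step 3: lead(−6x⁶ − 30x⁵ + 58x⁴ − 55x³ + 57x − 60) ÷ lead(D) = −6x⁶ ÷ −x³ = 6x³. Subtract (6x³)·D = −6x⁶ − 36x⁵ + 18x⁴ − 54x³. Remainder: 6x⁵ + 40x⁴ − x³ + 57x − 60.
Step 4: lead(6x⁵ + 40x⁴ − x³ + 57x − 60) ÷ lead(D) = 6x⁵ ÷ −x³ = −6x². Subtract (−6x²)·D = 6x⁵ + 36x⁴ − 18x³ + 54x². Remainder: 4x⁴ + 17x³ − 54x² + 57x − 60.
Step 5: lead(4x⁴ + 17x³ − 54x² + 57x − 60) ÷ lead(D) = 4x⁴ ÷ −x³ = −4x. Subtract (−4x)·D = 4x⁴ + 24x³ − 12x² + 36x. Remainder: −7x³ − 42x² + 21x − 60.
Step 6: lead(−7x³ − 42x² + 21x − 60) ÷ lead(D) = −7x³ ÷ −x³ = 7. Subtract (7)·D = −7x³ − 42x² + 21x − 63. Remainder: 3.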